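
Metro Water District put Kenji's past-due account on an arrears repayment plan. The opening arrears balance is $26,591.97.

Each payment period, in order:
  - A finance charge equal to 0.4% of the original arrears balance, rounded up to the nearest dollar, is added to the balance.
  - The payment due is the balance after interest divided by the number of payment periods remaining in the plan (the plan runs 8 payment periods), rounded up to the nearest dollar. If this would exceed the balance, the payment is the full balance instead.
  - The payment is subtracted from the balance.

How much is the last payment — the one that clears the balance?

$3,613.97

Payment period 1: opening $26,591.97; interest $107.00 → $26,698.97; payment $3,338.00; balance $23,360.97
Payment period 2: opening $23,360.97; interest $107.00 → $23,467.97; payment $3,353.00; balance $20,114.97
Payment period 3: opening $20,114.97; interest $107.00 → $20,221.97; payment $3,371.00; balance $16,850.97
Payment period 4: opening $16,850.97; interest $107.00 → $16,957.97; payment $3,392.00; balance $13,565.97
Payment period 5: opening $13,565.97; interest $107.00 → $13,672.97; payment $3,419.00; balance $10,253.97
Payment period 6: opening $10,253.97; interest $107.00 → $10,360.97; payment $3,454.00; balance $6,906.97
Payment period 7: opening $6,906.97; interest $107.00 → $7,013.97; payment $3,507.00; balance $3,506.97
Payment period 8: opening $3,506.97; interest $107.00 → $3,613.97; payment $3,613.97; balance $0.00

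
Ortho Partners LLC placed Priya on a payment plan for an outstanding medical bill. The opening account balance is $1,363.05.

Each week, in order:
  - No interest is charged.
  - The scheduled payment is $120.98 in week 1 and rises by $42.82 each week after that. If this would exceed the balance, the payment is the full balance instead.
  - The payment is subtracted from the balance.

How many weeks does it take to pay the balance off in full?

6

Week 1: opening $1,363.05; payment $120.98; balance $1,242.07
Week 2: opening $1,242.07; payment $163.80; balance $1,078.27
Week 3: opening $1,078.27; payment $206.62; balance $871.65
Week 4: opening $871.65; payment $249.44; balance $622.21
Week 5: opening $622.21; payment $292.26; balance $329.95
Week 6: opening $329.95; payment $329.95; balance $0.00
Balance reaches $0.00 in week 6.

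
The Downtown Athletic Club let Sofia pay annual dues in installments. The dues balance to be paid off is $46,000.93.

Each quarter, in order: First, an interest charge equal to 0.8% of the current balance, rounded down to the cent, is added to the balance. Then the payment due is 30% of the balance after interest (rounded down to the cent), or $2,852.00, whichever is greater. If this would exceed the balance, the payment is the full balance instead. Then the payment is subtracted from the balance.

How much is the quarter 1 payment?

$13,910.67

Quarter 1: $46,000.93 +$368.00 interest = $46,368.93; pay $13,910.67 → $32,458.26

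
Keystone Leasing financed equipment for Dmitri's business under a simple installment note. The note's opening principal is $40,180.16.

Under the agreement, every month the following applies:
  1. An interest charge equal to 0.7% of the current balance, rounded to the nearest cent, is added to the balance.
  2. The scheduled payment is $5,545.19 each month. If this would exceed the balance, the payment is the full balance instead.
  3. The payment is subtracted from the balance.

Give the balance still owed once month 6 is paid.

$8,038.69

# | Opening | Interest | Payment | End bal
1 | $40,180.16 | $281.26 | $5,545.19 | $34,916.23
2 | $34,916.23 | $244.41 | $5,545.19 | $29,615.45
3 | $29,615.45 | $207.31 | $5,545.19 | $24,277.57
4 | $24,277.57 | $169.94 | $5,545.19 | $18,902.32
5 | $18,902.32 | $132.32 | $5,545.19 | $13,489.45
6 | $13,489.45 | $94.43 | $5,545.19 | $8,038.69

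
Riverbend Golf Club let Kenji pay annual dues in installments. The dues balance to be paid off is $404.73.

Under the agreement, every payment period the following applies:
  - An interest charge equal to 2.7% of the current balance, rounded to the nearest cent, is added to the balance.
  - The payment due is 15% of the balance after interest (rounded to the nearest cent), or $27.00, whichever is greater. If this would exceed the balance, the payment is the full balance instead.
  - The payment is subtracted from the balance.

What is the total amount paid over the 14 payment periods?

Payment period 1: opening $404.73; interest $10.93 → $415.66; payment $62.35; balance $353.31
Payment period 2: opening $353.31; interest $9.54 → $362.85; payment $54.43; balance $308.42
Payment period 3: opening $308.42; interest $8.33 → $316.75; payment $47.51; balance $269.24
Payment period 4: opening $269.24; interest $7.27 → $276.51; payment $41.48; balance $235.03
Payment period 5: opening $235.03; interest $6.35 → $241.38; payment $36.21; balance $205.17
Payment period 6: opening $205.17; interest $5.54 → $210.71; payment $31.61; balance $179.10
Payment period 7: opening $179.10; interest $4.84 → $183.94; payment $27.59; balance $156.35
Payment period 8: opening $156.35; interest $4.22 → $160.57; payment $27.00; balance $133.57
Payment period 9: opening $133.57; interest $3.61 → $137.18; payment $27.00; balance $110.18
Payment period 10: opening $110.18; interest $2.97 → $113.15; payment $27.00; balance $86.15
Payment period 11: opening $86.15; interest $2.33 → $88.48; payment $27.00; balance $61.48
Payment period 12: opening $61.48; interest $1.66 → $63.14; payment $27.00; balance $36.14
Payment period 13: opening $36.14; interest $0.98 → $37.12; payment $27.00; balance $10.12
Payment period 14: opening $10.12; interest $0.27 → $10.39; payment $10.39; balance $0.00
Total paid: $473.57

$473.57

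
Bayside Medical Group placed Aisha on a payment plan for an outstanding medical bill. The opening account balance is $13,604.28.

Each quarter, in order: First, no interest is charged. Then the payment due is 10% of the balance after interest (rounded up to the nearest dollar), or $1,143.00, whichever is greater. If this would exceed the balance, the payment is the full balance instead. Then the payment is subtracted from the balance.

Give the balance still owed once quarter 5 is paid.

$7,589.28

Quarter 1: opening $13,604.28; payment $1,361.00; balance $12,243.28
Quarter 2: opening $12,243.28; payment $1,225.00; balance $11,018.28
Quarter 3: opening $11,018.28; payment $1,143.00; balance $9,875.28
Quarter 4: opening $9,875.28; payment $1,143.00; balance $8,732.28
Quarter 5: opening $8,732.28; payment $1,143.00; balance $7,589.28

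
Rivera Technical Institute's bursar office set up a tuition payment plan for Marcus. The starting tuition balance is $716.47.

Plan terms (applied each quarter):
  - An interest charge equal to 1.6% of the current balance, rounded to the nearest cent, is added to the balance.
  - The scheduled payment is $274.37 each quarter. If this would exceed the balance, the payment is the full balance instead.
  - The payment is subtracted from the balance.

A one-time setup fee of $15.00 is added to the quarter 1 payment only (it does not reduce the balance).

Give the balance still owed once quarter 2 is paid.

Quarter 1: opening $716.47; interest $11.46 → $727.93; payment $274.37 (+ $15.00 fee); balance $453.56
Quarter 2: opening $453.56; interest $7.26 → $460.82; payment $274.37; balance $186.45

$186.45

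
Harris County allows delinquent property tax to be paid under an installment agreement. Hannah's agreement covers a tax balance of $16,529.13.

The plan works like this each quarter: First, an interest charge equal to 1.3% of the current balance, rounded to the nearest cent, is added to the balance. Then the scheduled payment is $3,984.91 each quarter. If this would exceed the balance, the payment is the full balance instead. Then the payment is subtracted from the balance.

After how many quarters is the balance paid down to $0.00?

# | Opening | Interest | Payment | End bal
1 | $16,529.13 | $214.88 | $3,984.91 | $12,759.10
2 | $12,759.10 | $165.87 | $3,984.91 | $8,940.06
3 | $8,940.06 | $116.22 | $3,984.91 | $5,071.37
4 | $5,071.37 | $65.93 | $3,984.91 | $1,152.39
5 | $1,152.39 | $14.98 | $1,167.37 | $0.00
Balance reaches $0.00 in quarter 5.

5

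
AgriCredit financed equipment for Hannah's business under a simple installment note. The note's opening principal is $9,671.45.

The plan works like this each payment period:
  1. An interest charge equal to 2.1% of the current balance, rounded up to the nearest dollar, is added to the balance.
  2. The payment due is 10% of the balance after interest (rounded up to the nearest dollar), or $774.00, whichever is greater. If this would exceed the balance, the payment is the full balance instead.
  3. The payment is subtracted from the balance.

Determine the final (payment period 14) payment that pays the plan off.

$745.45

Payment period 1: opening $9,671.45; interest $204.00 → $9,875.45; payment $988.00; balance $8,887.45
Payment period 2: opening $8,887.45; interest $187.00 → $9,074.45; payment $908.00; balance $8,166.45
Payment period 3: opening $8,166.45; interest $172.00 → $8,338.45; payment $834.00; balance $7,504.45
Payment period 4: opening $7,504.45; interest $158.00 → $7,662.45; payment $774.00; balance $6,888.45
Payment period 5: opening $6,888.45; interest $145.00 → $7,033.45; payment $774.00; balance $6,259.45
Payment period 6: opening $6,259.45; interest $132.00 → $6,391.45; payment $774.00; balance $5,617.45
Payment period 7: opening $5,617.45; interest $118.00 → $5,735.45; payment $774.00; balance $4,961.45
Payment period 8: opening $4,961.45; interest $105.00 → $5,066.45; payment $774.00; balance $4,292.45
Payment period 9: opening $4,292.45; interest $91.00 → $4,383.45; payment $774.00; balance $3,609.45
Payment period 10: opening $3,609.45; interest $76.00 → $3,685.45; payment $774.00; balance $2,911.45
Payment period 11: opening $2,911.45; interest $62.00 → $2,973.45; payment $774.00; balance $2,199.45
Payment period 12: opening $2,199.45; interest $47.00 → $2,246.45; payment $774.00; balance $1,472.45
Payment period 13: opening $1,472.45; interest $31.00 → $1,503.45; payment $774.00; balance $729.45
Payment period 14: opening $729.45; interest $16.00 → $745.45; payment $745.45; balance $0.00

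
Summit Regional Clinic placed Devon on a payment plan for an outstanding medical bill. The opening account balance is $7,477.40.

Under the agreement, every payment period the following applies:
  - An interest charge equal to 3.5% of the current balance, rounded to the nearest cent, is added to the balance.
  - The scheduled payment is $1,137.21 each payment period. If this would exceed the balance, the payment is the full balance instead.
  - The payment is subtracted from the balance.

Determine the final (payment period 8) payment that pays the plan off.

# | Opening | Interest | Payment | End bal
1 | $7,477.40 | $261.71 | $1,137.21 | $6,601.90
2 | $6,601.90 | $231.07 | $1,137.21 | $5,695.76
3 | $5,695.76 | $199.35 | $1,137.21 | $4,757.90
4 | $4,757.90 | $166.53 | $1,137.21 | $3,787.22
5 | $3,787.22 | $132.55 | $1,137.21 | $2,782.56
6 | $2,782.56 | $97.39 | $1,137.21 | $1,742.74
7 | $1,742.74 | $61.00 | $1,137.21 | $666.53
8 | $666.53 | $23.33 | $689.86 | $0.00

$689.86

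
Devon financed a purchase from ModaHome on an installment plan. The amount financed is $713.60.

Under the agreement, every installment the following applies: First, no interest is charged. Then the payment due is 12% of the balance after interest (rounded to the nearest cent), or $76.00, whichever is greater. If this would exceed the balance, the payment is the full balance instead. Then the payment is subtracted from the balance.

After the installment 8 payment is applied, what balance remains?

$95.97

Installment 1: opening $713.60; payment $85.63; balance $627.97
Installment 2: opening $627.97; payment $76.00; balance $551.97
Installment 3: opening $551.97; payment $76.00; balance $475.97
Installment 4: opening $475.97; payment $76.00; balance $399.97
Installment 5: opening $399.97; payment $76.00; balance $323.97
Installment 6: opening $323.97; payment $76.00; balance $247.97
Installment 7: opening $247.97; payment $76.00; balance $171.97
Installment 8: opening $171.97; payment $76.00; balance $95.97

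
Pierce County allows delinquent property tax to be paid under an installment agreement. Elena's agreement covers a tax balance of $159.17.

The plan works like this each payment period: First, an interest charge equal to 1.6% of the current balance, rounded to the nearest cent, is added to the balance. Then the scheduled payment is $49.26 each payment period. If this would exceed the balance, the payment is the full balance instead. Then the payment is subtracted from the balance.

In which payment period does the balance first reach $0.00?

Payment period 1: opening $159.17; interest $2.55 → $161.72; payment $49.26; balance $112.46
Payment period 2: opening $112.46; interest $1.80 → $114.26; payment $49.26; balance $65.00
Payment period 3: opening $65.00; interest $1.04 → $66.04; payment $49.26; balance $16.78
Payment period 4: opening $16.78; interest $0.27 → $17.05; payment $17.05; balance $0.00
Balance reaches $0.00 in payment period 4.

4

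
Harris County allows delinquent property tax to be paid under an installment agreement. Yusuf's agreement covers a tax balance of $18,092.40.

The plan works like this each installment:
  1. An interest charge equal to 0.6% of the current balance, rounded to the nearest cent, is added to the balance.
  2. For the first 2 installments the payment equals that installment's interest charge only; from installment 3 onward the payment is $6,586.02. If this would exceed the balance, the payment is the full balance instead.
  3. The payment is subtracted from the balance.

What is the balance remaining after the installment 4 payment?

$5,098.60

Installment 1: opening $18,092.40; interest $108.55 → $18,200.95; payment $108.55; balance $18,092.40
Installment 2: opening $18,092.40; interest $108.55 → $18,200.95; payment $108.55; balance $18,092.40
Installment 3: opening $18,092.40; interest $108.55 → $18,200.95; payment $6,586.02; balance $11,614.93
Installment 4: opening $11,614.93; interest $69.69 → $11,684.62; payment $6,586.02; balance $5,098.60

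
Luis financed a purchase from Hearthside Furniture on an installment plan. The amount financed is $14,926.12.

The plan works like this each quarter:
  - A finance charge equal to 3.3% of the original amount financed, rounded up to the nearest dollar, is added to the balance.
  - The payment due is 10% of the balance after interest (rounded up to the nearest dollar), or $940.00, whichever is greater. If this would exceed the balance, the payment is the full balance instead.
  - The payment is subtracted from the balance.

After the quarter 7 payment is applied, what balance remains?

Quarter 1: opening $14,926.12; interest $493.00 → $15,419.12; payment $1,542.00; balance $13,877.12
Quarter 2: opening $13,877.12; interest $493.00 → $14,370.12; payment $1,438.00; balance $12,932.12
Quarter 3: opening $12,932.12; interest $493.00 → $13,425.12; payment $1,343.00; balance $12,082.12
Quarter 4: opening $12,082.12; interest $493.00 → $12,575.12; payment $1,258.00; balance $11,317.12
Quarter 5: opening $11,317.12; interest $493.00 → $11,810.12; payment $1,182.00; balance $10,628.12
Quarter 6: opening $10,628.12; interest $493.00 → $11,121.12; payment $1,113.00; balance $10,008.12
Quarter 7: opening $10,008.12; interest $493.00 → $10,501.12; payment $1,051.00; balance $9,450.12

$9,450.12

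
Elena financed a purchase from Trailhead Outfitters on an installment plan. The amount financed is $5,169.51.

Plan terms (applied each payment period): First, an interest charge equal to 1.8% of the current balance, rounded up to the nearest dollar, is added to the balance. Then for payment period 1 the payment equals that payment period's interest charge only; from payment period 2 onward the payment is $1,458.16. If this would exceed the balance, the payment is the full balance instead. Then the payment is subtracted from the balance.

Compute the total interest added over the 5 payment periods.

# | Opening | Interest | Payment | End bal
1 | $5,169.51 | $94.00 | $94.00 | $5,169.51
2 | $5,169.51 | $94.00 | $1,458.16 | $3,805.35
3 | $3,805.35 | $69.00 | $1,458.16 | $2,416.19
4 | $2,416.19 | $44.00 | $1,458.16 | $1,002.03
5 | $1,002.03 | $19.00 | $1,021.03 | $0.00
Total interest: $94.00 + $94.00 + $69.00 + $44.00 + $19.00 = $320.00

$320.00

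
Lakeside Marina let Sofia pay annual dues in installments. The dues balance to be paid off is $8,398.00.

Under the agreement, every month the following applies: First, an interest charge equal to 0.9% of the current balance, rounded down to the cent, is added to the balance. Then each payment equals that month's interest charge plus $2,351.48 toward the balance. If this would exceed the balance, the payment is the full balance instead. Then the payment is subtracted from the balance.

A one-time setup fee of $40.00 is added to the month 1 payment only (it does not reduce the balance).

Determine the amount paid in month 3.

Month 1: opening $8,398.00; interest $75.58 → $8,473.58; payment $2,427.06 (+ $40.00 fee); balance $6,046.52
Month 2: opening $6,046.52; interest $54.41 → $6,100.93; payment $2,405.89; balance $3,695.04
Month 3: opening $3,695.04; interest $33.25 → $3,728.29; payment $2,384.73; balance $1,343.56

$2,384.73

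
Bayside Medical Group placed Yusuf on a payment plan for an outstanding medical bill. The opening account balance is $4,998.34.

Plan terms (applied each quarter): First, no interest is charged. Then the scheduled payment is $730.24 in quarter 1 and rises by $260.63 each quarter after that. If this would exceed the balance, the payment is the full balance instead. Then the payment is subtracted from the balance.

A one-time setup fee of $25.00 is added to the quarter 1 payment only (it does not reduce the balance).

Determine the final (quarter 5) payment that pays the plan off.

$513.60

# | Opening | Payment | Fee | End bal
1 | $4,998.34 | $730.24 | $25.00 | $4,268.10
2 | $4,268.10 | $990.87 | — | $3,277.23
3 | $3,277.23 | $1,251.50 | — | $2,025.73
4 | $2,025.73 | $1,512.13 | — | $513.60
5 | $513.60 | $513.60 | — | $0.00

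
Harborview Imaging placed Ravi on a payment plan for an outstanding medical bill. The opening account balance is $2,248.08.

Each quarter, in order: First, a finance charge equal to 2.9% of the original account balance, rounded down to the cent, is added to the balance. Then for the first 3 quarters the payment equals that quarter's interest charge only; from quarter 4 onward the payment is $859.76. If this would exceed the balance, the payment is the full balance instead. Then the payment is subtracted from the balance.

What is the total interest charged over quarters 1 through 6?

$391.14

# | Opening | Interest | Payment | End bal
1 | $2,248.08 | $65.19 | $65.19 | $2,248.08
2 | $2,248.08 | $65.19 | $65.19 | $2,248.08
3 | $2,248.08 | $65.19 | $65.19 | $2,248.08
4 | $2,248.08 | $65.19 | $859.76 | $1,453.51
5 | $1,453.51 | $65.19 | $859.76 | $658.94
6 | $658.94 | $65.19 | $724.13 | $0.00
Total interest: $65.19 + $65.19 + $65.19 + $65.19 + $65.19 + $65.19 = $391.14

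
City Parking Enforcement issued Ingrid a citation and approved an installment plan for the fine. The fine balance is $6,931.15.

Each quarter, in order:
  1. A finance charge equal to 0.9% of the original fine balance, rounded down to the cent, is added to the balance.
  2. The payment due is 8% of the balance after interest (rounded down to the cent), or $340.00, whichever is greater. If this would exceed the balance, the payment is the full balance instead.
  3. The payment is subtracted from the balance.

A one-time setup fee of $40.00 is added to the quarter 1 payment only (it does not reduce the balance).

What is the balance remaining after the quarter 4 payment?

$5,168.90

Quarter 1: opening $6,931.15; interest $62.38 → $6,993.53; payment $559.48 (+ $40.00 fee); balance $6,434.05
Quarter 2: opening $6,434.05; interest $62.38 → $6,496.43; payment $519.71; balance $5,976.72
Quarter 3: opening $5,976.72; interest $62.38 → $6,039.10; payment $483.12; balance $5,555.98
Quarter 4: opening $5,555.98; interest $62.38 → $5,618.36; payment $449.46; balance $5,168.90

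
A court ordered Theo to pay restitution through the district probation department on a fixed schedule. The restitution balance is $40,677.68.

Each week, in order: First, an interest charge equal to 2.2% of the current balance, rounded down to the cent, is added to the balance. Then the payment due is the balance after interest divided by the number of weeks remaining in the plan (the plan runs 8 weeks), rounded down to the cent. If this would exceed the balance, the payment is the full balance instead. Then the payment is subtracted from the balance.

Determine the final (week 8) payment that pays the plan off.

Week 1: $40,677.68 +$894.90 interest = $41,572.58; pay $5,196.57 → $36,376.01
Week 2: $36,376.01 +$800.27 interest = $37,176.28; pay $5,310.89 → $31,865.39
Week 3: $31,865.39 +$701.03 interest = $32,566.42; pay $5,427.73 → $27,138.69
Week 4: $27,138.69 +$597.05 interest = $27,735.74; pay $5,547.14 → $22,188.60
Week 5: $22,188.60 +$488.14 interest = $22,676.74; pay $5,669.18 → $17,007.56
Week 6: $17,007.56 +$374.16 interest = $17,381.72; pay $5,793.90 → $11,587.82
Week 7: $11,587.82 +$254.93 interest = $11,842.75; pay $5,921.37 → $5,921.38
Week 8: $5,921.38 +$130.27 interest = $6,051.65; pay $6,051.65 → $0.00

$6,051.65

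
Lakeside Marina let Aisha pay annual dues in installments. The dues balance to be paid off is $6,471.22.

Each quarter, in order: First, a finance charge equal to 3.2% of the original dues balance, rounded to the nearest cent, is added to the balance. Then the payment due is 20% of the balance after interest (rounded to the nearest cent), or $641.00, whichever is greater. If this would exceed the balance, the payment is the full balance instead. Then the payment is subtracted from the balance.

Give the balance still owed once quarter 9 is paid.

# | Opening | Interest | Payment | End bal
1 | $6,471.22 | $207.08 | $1,335.66 | $5,342.64
2 | $5,342.64 | $207.08 | $1,109.94 | $4,439.78
3 | $4,439.78 | $207.08 | $929.37 | $3,717.49
4 | $3,717.49 | $207.08 | $784.91 | $3,139.66
5 | $3,139.66 | $207.08 | $669.35 | $2,677.39
6 | $2,677.39 | $207.08 | $641.00 | $2,243.47
7 | $2,243.47 | $207.08 | $641.00 | $1,809.55
8 | $1,809.55 | $207.08 | $641.00 | $1,375.63
9 | $1,375.63 | $207.08 | $641.00 | $941.71

$941.71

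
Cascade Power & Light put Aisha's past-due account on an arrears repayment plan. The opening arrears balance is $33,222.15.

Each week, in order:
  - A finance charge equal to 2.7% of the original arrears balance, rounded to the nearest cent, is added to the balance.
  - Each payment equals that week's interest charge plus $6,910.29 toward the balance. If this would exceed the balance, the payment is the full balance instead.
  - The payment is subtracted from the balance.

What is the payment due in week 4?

$7,807.29

Week 1: opening $33,222.15; interest $897.00 → $34,119.15; payment $7,807.29; balance $26,311.86
Week 2: opening $26,311.86; interest $897.00 → $27,208.86; payment $7,807.29; balance $19,401.57
Week 3: opening $19,401.57; interest $897.00 → $20,298.57; payment $7,807.29; balance $12,491.28
Week 4: opening $12,491.28; interest $897.00 → $13,388.28; payment $7,807.29; balance $5,580.99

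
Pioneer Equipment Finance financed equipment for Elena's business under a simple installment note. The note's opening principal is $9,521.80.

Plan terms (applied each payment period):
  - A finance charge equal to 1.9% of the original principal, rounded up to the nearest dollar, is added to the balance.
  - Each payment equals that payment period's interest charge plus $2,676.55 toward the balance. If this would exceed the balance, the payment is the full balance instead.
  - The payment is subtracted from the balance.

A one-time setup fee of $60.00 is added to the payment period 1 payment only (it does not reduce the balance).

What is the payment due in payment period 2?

Payment period 1: opening $9,521.80; interest $181.00 → $9,702.80; payment $2,857.55 (+ $60.00 fee); balance $6,845.25
Payment period 2: opening $6,845.25; interest $181.00 → $7,026.25; payment $2,857.55; balance $4,168.70

$2,857.55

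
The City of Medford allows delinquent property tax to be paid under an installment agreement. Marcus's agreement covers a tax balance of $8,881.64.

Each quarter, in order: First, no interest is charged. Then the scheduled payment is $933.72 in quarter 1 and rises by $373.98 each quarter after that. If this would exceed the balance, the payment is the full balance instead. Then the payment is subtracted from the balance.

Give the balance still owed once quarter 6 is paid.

Quarter 1: $8,881.64 − $933.72 → $7,947.92
Quarter 2: $7,947.92 − $1,307.70 → $6,640.22
Quarter 3: $6,640.22 − $1,681.68 → $4,958.54
Quarter 4: $4,958.54 − $2,055.66 → $2,902.88
Quarter 5: $2,902.88 − $2,429.64 → $473.24
Quarter 6: $473.24 − $473.24 → $0.00

$0.00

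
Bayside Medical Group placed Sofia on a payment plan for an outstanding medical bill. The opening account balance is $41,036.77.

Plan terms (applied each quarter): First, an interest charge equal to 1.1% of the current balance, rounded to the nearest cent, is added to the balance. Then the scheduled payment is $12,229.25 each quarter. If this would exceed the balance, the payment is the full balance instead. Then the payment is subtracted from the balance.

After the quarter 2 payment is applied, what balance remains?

Quarter 1: $41,036.77 +$451.40 interest = $41,488.17; pay $12,229.25 → $29,258.92
Quarter 2: $29,258.92 +$321.85 interest = $29,580.77; pay $12,229.25 → $17,351.52

$17,351.52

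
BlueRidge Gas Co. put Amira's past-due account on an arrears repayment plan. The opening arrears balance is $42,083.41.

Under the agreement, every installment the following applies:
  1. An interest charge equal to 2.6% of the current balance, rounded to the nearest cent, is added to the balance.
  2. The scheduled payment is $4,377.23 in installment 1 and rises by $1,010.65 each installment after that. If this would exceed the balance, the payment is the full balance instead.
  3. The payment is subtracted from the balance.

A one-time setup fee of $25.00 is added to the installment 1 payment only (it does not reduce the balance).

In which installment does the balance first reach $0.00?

Installment 1: $42,083.41 +$1,094.17 interest = $43,177.58; pay $4,377.23 (+ $25.00 fee) → $38,800.35
Installment 2: $38,800.35 +$1,008.81 interest = $39,809.16; pay $5,387.88 → $34,421.28
Installment 3: $34,421.28 +$894.95 interest = $35,316.23; pay $6,398.53 → $28,917.70
Installment 4: $28,917.70 +$751.86 interest = $29,669.56; pay $7,409.18 → $22,260.38
Installment 5: $22,260.38 +$578.77 interest = $22,839.15; pay $8,419.83 → $14,419.32
Installment 6: $14,419.32 +$374.90 interest = $14,794.22; pay $9,430.48 → $5,363.74
Installment 7: $5,363.74 +$139.46 interest = $5,503.20; pay $5,503.20 → $0.00
Balance reaches $0.00 in installment 7.

7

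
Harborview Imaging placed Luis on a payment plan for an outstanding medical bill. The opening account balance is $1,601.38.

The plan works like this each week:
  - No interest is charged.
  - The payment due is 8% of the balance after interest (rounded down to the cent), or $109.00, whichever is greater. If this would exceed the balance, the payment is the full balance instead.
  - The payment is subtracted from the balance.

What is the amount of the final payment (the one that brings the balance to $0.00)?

Week 1: opening $1,601.38; payment $128.11; balance $1,473.27
Week 2: opening $1,473.27; payment $117.86; balance $1,355.41
Week 3: opening $1,355.41; payment $109.00; balance $1,246.41
Week 4: opening $1,246.41; payment $109.00; balance $1,137.41
Week 5: opening $1,137.41; payment $109.00; balance $1,028.41
Week 6: opening $1,028.41; payment $109.00; balance $919.41
Week 7: opening $919.41; payment $109.00; balance $810.41
Week 8: opening $810.41; payment $109.00; balance $701.41
Week 9: opening $701.41; payment $109.00; balance $592.41
Week 10: opening $592.41; payment $109.00; balance $483.41
Week 11: opening $483.41; payment $109.00; balance $374.41
Week 12: opening $374.41; payment $109.00; balance $265.41
Week 13: opening $265.41; payment $109.00; balance $156.41
Week 14: opening $156.41; payment $109.00; balance $47.41
Week 15: opening $47.41; payment $47.41; balance $0.00

$47.41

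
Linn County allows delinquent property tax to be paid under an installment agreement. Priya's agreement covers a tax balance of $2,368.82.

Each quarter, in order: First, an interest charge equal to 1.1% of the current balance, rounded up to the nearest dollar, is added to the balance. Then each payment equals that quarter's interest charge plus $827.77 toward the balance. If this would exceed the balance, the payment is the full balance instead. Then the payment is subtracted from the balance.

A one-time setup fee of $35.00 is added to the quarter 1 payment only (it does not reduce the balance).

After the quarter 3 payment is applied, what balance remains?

$0.00

Quarter 1: $2,368.82 +$27.00 interest = $2,395.82; pay $854.77 (+ $35.00 fee) → $1,541.05
Quarter 2: $1,541.05 +$17.00 interest = $1,558.05; pay $844.77 → $713.28
Quarter 3: $713.28 +$8.00 interest = $721.28; pay $721.28 → $0.00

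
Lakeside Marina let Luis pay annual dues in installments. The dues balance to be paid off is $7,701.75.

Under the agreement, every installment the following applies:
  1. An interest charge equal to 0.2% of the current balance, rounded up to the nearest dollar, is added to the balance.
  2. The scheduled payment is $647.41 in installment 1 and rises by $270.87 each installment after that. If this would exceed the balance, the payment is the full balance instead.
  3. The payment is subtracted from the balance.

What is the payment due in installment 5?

$1,730.89

Installment 1: $7,701.75 +$16.00 interest = $7,717.75; pay $647.41 → $7,070.34
Installment 2: $7,070.34 +$15.00 interest = $7,085.34; pay $918.28 → $6,167.06
Installment 3: $6,167.06 +$13.00 interest = $6,180.06; pay $1,189.15 → $4,990.91
Installment 4: $4,990.91 +$10.00 interest = $5,000.91; pay $1,460.02 → $3,540.89
Installment 5: $3,540.89 +$8.00 interest = $3,548.89; pay $1,730.89 → $1,818.00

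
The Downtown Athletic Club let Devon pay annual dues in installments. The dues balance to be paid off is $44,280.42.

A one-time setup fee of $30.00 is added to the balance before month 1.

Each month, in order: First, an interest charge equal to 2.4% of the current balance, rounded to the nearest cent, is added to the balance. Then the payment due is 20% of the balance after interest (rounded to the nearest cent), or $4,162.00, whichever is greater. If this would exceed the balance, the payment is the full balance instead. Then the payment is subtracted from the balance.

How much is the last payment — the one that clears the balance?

# | Opening | Interest | Payment | End bal
1 | $44,310.42 | $1,063.45 | $9,074.77 | $36,299.10
2 | $36,299.10 | $871.18 | $7,434.06 | $29,736.22
3 | $29,736.22 | $713.67 | $6,089.98 | $24,359.91
4 | $24,359.91 | $584.64 | $4,988.91 | $19,955.64
5 | $19,955.64 | $478.94 | $4,162.00 | $16,272.58
6 | $16,272.58 | $390.54 | $4,162.00 | $12,501.12
7 | $12,501.12 | $300.03 | $4,162.00 | $8,639.15
8 | $8,639.15 | $207.34 | $4,162.00 | $4,684.49
9 | $4,684.49 | $112.43 | $4,162.00 | $634.92
10 | $634.92 | $15.24 | $650.16 | $0.00

$650.16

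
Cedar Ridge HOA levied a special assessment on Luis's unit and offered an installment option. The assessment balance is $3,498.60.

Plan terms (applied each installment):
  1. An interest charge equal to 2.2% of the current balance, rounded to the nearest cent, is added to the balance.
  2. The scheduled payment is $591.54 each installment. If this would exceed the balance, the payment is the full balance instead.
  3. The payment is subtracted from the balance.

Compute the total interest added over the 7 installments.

$292.14

Installment 1: opening $3,498.60; interest $76.97 → $3,575.57; payment $591.54; balance $2,984.03
Installment 2: opening $2,984.03; interest $65.65 → $3,049.68; payment $591.54; balance $2,458.14
Installment 3: opening $2,458.14; interest $54.08 → $2,512.22; payment $591.54; balance $1,920.68
Installment 4: opening $1,920.68; interest $42.25 → $1,962.93; payment $591.54; balance $1,371.39
Installment 5: opening $1,371.39; interest $30.17 → $1,401.56; payment $591.54; balance $810.02
Installment 6: opening $810.02; interest $17.82 → $827.84; payment $591.54; balance $236.30
Installment 7: opening $236.30; interest $5.20 → $241.50; payment $241.50; balance $0.00
Total interest: $76.97 + $65.65 + $54.08 + $42.25 + $30.17 + $17.82 + $5.20 = $292.14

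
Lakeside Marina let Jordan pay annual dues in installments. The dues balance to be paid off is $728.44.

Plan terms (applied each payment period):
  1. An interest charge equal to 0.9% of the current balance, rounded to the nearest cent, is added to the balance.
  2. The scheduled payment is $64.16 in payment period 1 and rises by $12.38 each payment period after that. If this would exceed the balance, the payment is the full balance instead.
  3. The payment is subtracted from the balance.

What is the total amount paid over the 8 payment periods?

Payment period 1: opening $728.44; interest $6.56 → $735.00; payment $64.16; balance $670.84
Payment period 2: opening $670.84; interest $6.04 → $676.88; payment $76.54; balance $600.34
Payment period 3: opening $600.34; interest $5.40 → $605.74; payment $88.92; balance $516.82
Payment period 4: opening $516.82; interest $4.65 → $521.47; payment $101.30; balance $420.17
Payment period 5: opening $420.17; interest $3.78 → $423.95; payment $113.68; balance $310.27
Payment period 6: opening $310.27; interest $2.79 → $313.06; payment $126.06; balance $187.00
Payment period 7: opening $187.00; interest $1.68 → $188.68; payment $138.44; balance $50.24
Payment period 8: opening $50.24; interest $0.45 → $50.69; payment $50.69; balance $0.00
Total paid: $759.79

$759.79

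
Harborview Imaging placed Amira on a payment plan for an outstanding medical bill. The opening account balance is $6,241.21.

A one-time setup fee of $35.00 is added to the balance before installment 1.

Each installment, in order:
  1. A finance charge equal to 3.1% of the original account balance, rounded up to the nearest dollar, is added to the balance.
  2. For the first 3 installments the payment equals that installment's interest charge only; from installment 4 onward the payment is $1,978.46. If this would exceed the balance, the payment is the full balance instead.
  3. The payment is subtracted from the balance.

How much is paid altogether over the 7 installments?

Installment 1: opening $6,276.21; interest $194.00 → $6,470.21; payment $194.00; balance $6,276.21
Installment 2: opening $6,276.21; interest $194.00 → $6,470.21; payment $194.00; balance $6,276.21
Installment 3: opening $6,276.21; interest $194.00 → $6,470.21; payment $194.00; balance $6,276.21
Installment 4: opening $6,276.21; interest $194.00 → $6,470.21; payment $1,978.46; balance $4,491.75
Installment 5: opening $4,491.75; interest $194.00 → $4,685.75; payment $1,978.46; balance $2,707.29
Installment 6: opening $2,707.29; interest $194.00 → $2,901.29; payment $1,978.46; balance $922.83
Installment 7: opening $922.83; interest $194.00 → $1,116.83; payment $1,116.83; balance $0.00
Total paid: $7,634.21

$7,634.21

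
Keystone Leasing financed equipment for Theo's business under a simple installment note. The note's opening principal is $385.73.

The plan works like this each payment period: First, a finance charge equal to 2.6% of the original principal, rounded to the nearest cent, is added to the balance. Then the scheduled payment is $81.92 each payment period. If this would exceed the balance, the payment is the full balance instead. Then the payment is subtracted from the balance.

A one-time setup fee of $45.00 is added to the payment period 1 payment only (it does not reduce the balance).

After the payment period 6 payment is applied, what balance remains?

# | Opening | Interest | Payment | Fee | End bal
1 | $385.73 | $10.03 | $81.92 | $45.00 | $313.84
2 | $313.84 | $10.03 | $81.92 | — | $241.95
3 | $241.95 | $10.03 | $81.92 | — | $170.06
4 | $170.06 | $10.03 | $81.92 | — | $98.17
5 | $98.17 | $10.03 | $81.92 | — | $26.28
6 | $26.28 | $10.03 | $36.31 | — | $0.00

$0.00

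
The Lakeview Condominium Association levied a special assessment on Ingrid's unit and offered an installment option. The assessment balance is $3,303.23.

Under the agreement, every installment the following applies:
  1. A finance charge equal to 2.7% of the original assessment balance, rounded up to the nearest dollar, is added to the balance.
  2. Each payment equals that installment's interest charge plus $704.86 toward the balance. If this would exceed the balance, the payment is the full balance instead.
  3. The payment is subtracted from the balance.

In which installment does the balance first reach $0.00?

5

Installment 1: opening $3,303.23; interest $90.00 → $3,393.23; payment $794.86; balance $2,598.37
Installment 2: opening $2,598.37; interest $90.00 → $2,688.37; payment $794.86; balance $1,893.51
Installment 3: opening $1,893.51; interest $90.00 → $1,983.51; payment $794.86; balance $1,188.65
Installment 4: opening $1,188.65; interest $90.00 → $1,278.65; payment $794.86; balance $483.79
Installment 5: opening $483.79; interest $90.00 → $573.79; payment $573.79; balance $0.00
Balance reaches $0.00 in installment 5.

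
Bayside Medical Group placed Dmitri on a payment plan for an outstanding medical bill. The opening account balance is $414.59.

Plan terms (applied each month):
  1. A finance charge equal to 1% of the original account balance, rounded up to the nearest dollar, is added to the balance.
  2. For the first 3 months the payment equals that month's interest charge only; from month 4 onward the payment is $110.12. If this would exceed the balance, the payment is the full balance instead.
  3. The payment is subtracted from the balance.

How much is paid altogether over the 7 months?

$449.59

Month 1: opening $414.59; interest $5.00 → $419.59; payment $5.00; balance $414.59
Month 2: opening $414.59; interest $5.00 → $419.59; payment $5.00; balance $414.59
Month 3: opening $414.59; interest $5.00 → $419.59; payment $5.00; balance $414.59
Month 4: opening $414.59; interest $5.00 → $419.59; payment $110.12; balance $309.47
Month 5: opening $309.47; interest $5.00 → $314.47; payment $110.12; balance $204.35
Month 6: opening $204.35; interest $5.00 → $209.35; payment $110.12; balance $99.23
Month 7: opening $99.23; interest $5.00 → $104.23; payment $104.23; balance $0.00
Total paid: $449.59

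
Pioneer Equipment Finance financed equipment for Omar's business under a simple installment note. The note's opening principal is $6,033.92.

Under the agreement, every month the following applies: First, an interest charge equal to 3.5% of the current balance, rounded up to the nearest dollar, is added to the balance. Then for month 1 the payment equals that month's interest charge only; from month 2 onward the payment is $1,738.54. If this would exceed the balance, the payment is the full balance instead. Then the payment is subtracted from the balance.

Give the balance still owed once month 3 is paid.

Month 1: $6,033.92 +$212.00 interest = $6,245.92; pay $212.00 → $6,033.92
Month 2: $6,033.92 +$212.00 interest = $6,245.92; pay $1,738.54 → $4,507.38
Month 3: $4,507.38 +$158.00 interest = $4,665.38; pay $1,738.54 → $2,926.84

$2,926.84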